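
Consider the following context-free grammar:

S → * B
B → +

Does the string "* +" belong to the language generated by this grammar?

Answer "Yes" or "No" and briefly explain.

Yes - a valid derivation exists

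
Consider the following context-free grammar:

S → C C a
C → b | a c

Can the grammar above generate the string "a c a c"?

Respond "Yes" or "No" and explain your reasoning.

No - no valid derivation exists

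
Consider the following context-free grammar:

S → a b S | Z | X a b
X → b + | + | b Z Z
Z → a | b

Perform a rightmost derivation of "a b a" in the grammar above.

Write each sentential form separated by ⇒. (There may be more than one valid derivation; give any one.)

S ⇒ a b S ⇒ a b Z ⇒ a b a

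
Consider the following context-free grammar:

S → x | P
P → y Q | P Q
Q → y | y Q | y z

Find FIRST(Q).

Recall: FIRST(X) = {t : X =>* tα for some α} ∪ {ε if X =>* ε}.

We compute FIRST(Q) using the standard algorithm.
FIRST(P) = {y}
FIRST(Q) = {y}
FIRST(S) = {x, y}
Therefore, FIRST(Q) = {y}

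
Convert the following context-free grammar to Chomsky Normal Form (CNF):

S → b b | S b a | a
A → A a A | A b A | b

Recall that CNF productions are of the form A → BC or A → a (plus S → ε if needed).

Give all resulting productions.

TB → b; TA → a; S → a; A → b; S → TB TB; S → S X0; X0 → TB TA; A → A X1; X1 → TA A; A → A X2; X2 → TB A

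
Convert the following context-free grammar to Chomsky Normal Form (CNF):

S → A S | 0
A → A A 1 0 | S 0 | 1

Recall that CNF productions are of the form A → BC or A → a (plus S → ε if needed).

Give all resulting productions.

S → 0; T1 → 1; T0 → 0; A → 1; S → A S; A → A X0; X0 → A X1; X1 → T1 T0; A → S T0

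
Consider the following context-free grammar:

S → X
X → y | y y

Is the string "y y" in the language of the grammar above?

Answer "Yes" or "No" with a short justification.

Yes - a valid derivation exists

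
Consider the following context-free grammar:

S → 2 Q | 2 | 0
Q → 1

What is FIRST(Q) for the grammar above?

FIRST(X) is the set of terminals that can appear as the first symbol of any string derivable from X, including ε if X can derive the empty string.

We compute FIRST(Q) using the standard algorithm.
FIRST(Q) = {1}
FIRST(S) = {0, 2}
Therefore, FIRST(Q) = {1}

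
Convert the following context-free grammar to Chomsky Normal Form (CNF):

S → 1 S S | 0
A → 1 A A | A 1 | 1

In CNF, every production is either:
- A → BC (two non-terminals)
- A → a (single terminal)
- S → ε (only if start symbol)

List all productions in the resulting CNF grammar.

T1 → 1; S → 0; A → 1; S → T1 X0; X0 → S S; A → T1 X1; X1 → A A; A → A T1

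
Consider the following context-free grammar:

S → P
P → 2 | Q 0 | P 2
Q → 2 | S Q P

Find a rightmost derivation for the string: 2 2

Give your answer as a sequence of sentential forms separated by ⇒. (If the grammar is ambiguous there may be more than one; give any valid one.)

S ⇒ P ⇒ P 2 ⇒ 2 2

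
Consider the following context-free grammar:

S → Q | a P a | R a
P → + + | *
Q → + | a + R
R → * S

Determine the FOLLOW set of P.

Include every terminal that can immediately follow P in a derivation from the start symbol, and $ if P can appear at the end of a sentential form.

We compute FOLLOW(P) using the standard algorithm.
FOLLOW(S) starts with {$}.
FIRST(P) = {*, +}
FIRST(Q) = {+, a}
FIRST(R) = {*}
FIRST(S) = {*, +, a}
FOLLOW(P) = {a}
FOLLOW(Q) = {$, a}
FOLLOW(R) = {$, a}
FOLLOW(S) = {$, a}
Therefore, FOLLOW(P) = {a}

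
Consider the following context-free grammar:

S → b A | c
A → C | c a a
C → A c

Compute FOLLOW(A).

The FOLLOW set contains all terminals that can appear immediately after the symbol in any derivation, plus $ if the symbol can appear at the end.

We compute FOLLOW(A) using the standard algorithm.
FOLLOW(S) starts with {$}.
FIRST(A) = {c}
FIRST(C) = {c}
FIRST(S) = {b, c}
FOLLOW(A) = {$, c}
FOLLOW(C) = {$, c}
FOLLOW(S) = {$}
Therefore, FOLLOW(A) = {$, c}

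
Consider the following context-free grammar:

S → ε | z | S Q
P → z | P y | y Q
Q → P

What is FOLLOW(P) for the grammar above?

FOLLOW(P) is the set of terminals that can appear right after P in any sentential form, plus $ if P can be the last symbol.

We compute FOLLOW(P) using the standard algorithm.
FOLLOW(S) starts with {$}.
FIRST(P) = {y, z}
FIRST(Q) = {y, z}
FIRST(S) = {y, z, ε}
FOLLOW(P) = {$, y, z}
FOLLOW(Q) = {$, y, z}
FOLLOW(S) = {$, y, z}
Therefore, FOLLOW(P) = {$, y, z}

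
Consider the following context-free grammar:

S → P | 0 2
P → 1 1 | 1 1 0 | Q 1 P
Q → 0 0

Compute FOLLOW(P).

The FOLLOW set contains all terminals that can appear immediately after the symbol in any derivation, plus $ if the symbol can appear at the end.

We compute FOLLOW(P) using the standard algorithm.
FOLLOW(S) starts with {$}.
FIRST(P) = {0, 1}
FIRST(Q) = {0}
FIRST(S) = {0, 1}
FOLLOW(P) = {$}
FOLLOW(Q) = {1}
FOLLOW(S) = {$}
Therefore, FOLLOW(P) = {$}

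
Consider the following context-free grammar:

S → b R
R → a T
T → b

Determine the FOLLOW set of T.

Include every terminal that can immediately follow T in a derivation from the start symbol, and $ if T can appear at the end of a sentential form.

We compute FOLLOW(T) using the standard algorithm.
FOLLOW(S) starts with {$}.
FIRST(R) = {a}
FIRST(S) = {b}
FIRST(T) = {b}
FOLLOW(R) = {$}
FOLLOW(S) = {$}
FOLLOW(T) = {$}
Therefore, FOLLOW(T) = {$}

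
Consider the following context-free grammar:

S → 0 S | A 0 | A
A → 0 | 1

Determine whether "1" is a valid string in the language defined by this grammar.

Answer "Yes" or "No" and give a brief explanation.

Yes - a valid derivation exists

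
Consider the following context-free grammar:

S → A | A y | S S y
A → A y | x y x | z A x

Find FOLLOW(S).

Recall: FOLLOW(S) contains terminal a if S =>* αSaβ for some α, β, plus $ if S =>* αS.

We compute FOLLOW(S) using the standard algorithm.
FOLLOW(S) starts with {$}.
FIRST(A) = {x, z}
FIRST(S) = {x, z}
FOLLOW(A) = {$, x, y, z}
FOLLOW(S) = {$, x, y, z}
Therefore, FOLLOW(S) = {$, x, y, z}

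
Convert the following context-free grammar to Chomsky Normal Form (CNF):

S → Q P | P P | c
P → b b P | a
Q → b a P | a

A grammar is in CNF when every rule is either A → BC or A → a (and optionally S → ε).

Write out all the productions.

S → c; TB → b; P → a; TA → a; Q → a; S → Q P; S → P P; P → TB X0; X0 → TB P; Q → TB X1; X1 → TA P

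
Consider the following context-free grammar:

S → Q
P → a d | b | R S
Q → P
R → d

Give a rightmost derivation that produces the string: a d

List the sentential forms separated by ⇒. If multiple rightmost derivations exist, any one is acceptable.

S ⇒ Q ⇒ P ⇒ a d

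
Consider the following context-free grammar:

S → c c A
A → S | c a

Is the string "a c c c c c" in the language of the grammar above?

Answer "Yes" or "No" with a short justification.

No - no valid derivation exists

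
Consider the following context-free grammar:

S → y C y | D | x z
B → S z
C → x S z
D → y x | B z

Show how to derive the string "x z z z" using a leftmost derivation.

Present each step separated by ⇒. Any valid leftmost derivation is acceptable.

S ⇒ D ⇒ B z ⇒ S z z ⇒ x z z z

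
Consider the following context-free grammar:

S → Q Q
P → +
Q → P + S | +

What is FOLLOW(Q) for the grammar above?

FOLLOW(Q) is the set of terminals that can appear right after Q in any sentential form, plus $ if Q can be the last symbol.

We compute FOLLOW(Q) using the standard algorithm.
FOLLOW(S) starts with {$}.
FIRST(P) = {+}
FIRST(Q) = {+}
FIRST(S) = {+}
FOLLOW(P) = {+}
FOLLOW(Q) = {$, +}
FOLLOW(S) = {$, +}
Therefore, FOLLOW(Q) = {$, +}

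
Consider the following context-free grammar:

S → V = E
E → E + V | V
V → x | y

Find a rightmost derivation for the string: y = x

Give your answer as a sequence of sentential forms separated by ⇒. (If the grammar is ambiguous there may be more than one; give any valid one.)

S ⇒ V = E ⇒ V = V ⇒ V = x ⇒ y = x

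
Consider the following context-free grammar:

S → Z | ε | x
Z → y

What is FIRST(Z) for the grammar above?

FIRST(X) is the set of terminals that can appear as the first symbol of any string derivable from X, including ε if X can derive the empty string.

We compute FIRST(Z) using the standard algorithm.
FIRST(S) = {x, y, ε}
FIRST(Z) = {y}
Therefore, FIRST(Z) = {y}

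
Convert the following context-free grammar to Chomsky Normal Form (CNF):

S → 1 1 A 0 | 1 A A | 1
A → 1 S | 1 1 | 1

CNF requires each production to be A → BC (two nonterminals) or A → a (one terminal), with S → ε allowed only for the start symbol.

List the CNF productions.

T1 → 1; T0 → 0; S → 1; A → 1; S → T1 X0; X0 → T1 X1; X1 → A T0; S → T1 X2; X2 → A A; A → T1 S; A → T1 T1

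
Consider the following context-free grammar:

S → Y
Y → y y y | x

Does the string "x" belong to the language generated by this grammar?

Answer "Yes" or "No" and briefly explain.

Yes - a valid derivation exists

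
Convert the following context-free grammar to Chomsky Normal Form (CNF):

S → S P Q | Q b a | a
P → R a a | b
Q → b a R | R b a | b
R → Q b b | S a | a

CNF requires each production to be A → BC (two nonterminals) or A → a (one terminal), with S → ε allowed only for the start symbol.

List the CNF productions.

TB → b; TA → a; S → a; P → b; Q → b; R → a; S → S X0; X0 → P Q; S → Q X1; X1 → TB TA; P → R X2; X2 → TA TA; Q → TB X3; X3 → TA R; Q → R X4; X4 → TB TA; R → Q X5; X5 → TB TB; R → S TA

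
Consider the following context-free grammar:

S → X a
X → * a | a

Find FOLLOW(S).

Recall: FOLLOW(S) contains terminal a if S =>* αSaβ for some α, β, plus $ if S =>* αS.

We compute FOLLOW(S) using the standard algorithm.
FOLLOW(S) starts with {$}.
FIRST(S) = {*, a}
FIRST(X) = {*, a}
FOLLOW(S) = {$}
FOLLOW(X) = {a}
Therefore, FOLLOW(S) = {$}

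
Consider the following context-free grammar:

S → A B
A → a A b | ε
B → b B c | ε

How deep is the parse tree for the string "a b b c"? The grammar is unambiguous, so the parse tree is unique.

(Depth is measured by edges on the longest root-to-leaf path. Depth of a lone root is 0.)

3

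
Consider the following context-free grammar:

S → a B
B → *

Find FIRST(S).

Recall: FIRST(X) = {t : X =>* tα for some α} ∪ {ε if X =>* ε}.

We compute FIRST(S) using the standard algorithm.
FIRST(B) = {*}
FIRST(S) = {a}
Therefore, FIRST(S) = {a}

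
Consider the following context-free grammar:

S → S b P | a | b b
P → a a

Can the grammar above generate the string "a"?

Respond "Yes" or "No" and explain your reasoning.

Yes - a valid derivation exists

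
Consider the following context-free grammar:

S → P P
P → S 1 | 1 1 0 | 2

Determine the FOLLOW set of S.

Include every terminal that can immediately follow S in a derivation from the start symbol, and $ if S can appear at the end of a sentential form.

We compute FOLLOW(S) using the standard algorithm.
FOLLOW(S) starts with {$}.
FIRST(P) = {1, 2}
FIRST(S) = {1, 2}
FOLLOW(P) = {$, 1, 2}
FOLLOW(S) = {$, 1}
Therefore, FOLLOW(S) = {$, 1}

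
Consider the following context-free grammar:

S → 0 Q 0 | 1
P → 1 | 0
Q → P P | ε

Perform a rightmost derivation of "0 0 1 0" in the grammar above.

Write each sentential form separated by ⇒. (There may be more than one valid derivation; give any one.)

S ⇒ 0 Q 0 ⇒ 0 P P 0 ⇒ 0 P 1 0 ⇒ 0 0 1 0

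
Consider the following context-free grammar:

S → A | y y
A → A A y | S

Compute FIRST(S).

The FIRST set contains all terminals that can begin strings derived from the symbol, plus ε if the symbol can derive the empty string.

We compute FIRST(S) using the standard algorithm.
FIRST(A) = {y}
FIRST(S) = {y}
Therefore, FIRST(S) = {y}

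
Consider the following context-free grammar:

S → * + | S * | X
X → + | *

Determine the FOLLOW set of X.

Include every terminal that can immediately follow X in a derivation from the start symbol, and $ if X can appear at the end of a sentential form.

We compute FOLLOW(X) using the standard algorithm.
FOLLOW(S) starts with {$}.
FIRST(S) = {*, +}
FIRST(X) = {*, +}
FOLLOW(S) = {$, *}
FOLLOW(X) = {$, *}
Therefore, FOLLOW(X) = {$, *}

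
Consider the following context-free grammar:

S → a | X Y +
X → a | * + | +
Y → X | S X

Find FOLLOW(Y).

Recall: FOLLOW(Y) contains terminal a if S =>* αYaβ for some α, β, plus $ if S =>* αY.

We compute FOLLOW(Y) using the standard algorithm.
FOLLOW(S) starts with {$}.
FIRST(S) = {*, +, a}
FIRST(X) = {*, +, a}
FIRST(Y) = {*, +, a}
FOLLOW(S) = {$, *, +, a}
FOLLOW(X) = {*, +, a}
FOLLOW(Y) = {+}
Therefore, FOLLOW(Y) = {+}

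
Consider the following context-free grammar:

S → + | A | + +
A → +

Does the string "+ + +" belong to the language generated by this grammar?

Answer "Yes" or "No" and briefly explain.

No - no valid derivation exists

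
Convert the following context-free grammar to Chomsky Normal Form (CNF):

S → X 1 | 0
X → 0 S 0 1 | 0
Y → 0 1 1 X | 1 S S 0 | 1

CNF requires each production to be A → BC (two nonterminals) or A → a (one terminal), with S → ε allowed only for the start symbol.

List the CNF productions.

T1 → 1; S → 0; T0 → 0; X → 0; Y → 1; S → X T1; X → T0 X0; X0 → S X1; X1 → T0 T1; Y → T0 X2; X2 → T1 X3; X3 → T1 X; Y → T1 X4; X4 → S X5; X5 → S T0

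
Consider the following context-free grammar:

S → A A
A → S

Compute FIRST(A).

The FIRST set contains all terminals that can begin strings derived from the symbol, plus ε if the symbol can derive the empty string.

We compute FIRST(A) using the standard algorithm.
FIRST(A) = {}
FIRST(S) = {}
Therefore, FIRST(A) = {}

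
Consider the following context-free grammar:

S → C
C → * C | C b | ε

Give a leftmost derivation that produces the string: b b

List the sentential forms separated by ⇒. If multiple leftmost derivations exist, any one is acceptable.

S ⇒ C ⇒ C b ⇒ C b b ⇒ b b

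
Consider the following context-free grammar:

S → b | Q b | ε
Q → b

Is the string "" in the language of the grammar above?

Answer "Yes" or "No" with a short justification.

Yes - a valid derivation exists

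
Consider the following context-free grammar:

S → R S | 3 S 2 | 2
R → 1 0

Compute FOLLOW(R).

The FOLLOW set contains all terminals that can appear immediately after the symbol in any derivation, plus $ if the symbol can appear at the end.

We compute FOLLOW(R) using the standard algorithm.
FOLLOW(S) starts with {$}.
FIRST(R) = {1}
FIRST(S) = {1, 2, 3}
FOLLOW(R) = {1, 2, 3}
FOLLOW(S) = {$, 2}
Therefore, FOLLOW(R) = {1, 2, 3}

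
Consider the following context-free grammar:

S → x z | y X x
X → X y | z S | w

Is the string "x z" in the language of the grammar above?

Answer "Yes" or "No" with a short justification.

Yes - a valid derivation exists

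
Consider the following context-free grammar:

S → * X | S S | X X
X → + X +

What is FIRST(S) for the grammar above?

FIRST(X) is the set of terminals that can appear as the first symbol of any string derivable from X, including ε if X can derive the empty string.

We compute FIRST(S) using the standard algorithm.
FIRST(S) = {*, +}
FIRST(X) = {+}
Therefore, FIRST(S) = {*, +}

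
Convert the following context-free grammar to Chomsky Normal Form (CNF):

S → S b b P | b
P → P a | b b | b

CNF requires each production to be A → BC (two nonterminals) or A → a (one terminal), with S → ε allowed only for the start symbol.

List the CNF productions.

TB → b; S → b; TA → a; P → b; S → S X0; X0 → TB X1; X1 → TB P; P → P TA; P → TB TB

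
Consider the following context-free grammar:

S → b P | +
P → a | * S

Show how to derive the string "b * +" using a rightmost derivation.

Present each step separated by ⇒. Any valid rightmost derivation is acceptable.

S ⇒ b P ⇒ b * S ⇒ b * +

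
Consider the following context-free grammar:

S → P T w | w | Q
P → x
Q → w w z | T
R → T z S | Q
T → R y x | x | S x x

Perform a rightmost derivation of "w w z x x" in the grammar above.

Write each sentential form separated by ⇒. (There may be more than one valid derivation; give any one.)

S ⇒ Q ⇒ T ⇒ S x x ⇒ Q x x ⇒ w w z x x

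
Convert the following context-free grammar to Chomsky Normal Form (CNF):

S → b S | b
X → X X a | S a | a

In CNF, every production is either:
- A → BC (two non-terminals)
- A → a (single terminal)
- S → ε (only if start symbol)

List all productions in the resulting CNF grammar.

TB → b; S → b; TA → a; X → a; S → TB S; X → X X0; X0 → X TA; X → S TA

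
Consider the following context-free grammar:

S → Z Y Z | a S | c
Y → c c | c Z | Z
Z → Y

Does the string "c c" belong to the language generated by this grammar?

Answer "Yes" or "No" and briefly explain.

No - no valid derivation exists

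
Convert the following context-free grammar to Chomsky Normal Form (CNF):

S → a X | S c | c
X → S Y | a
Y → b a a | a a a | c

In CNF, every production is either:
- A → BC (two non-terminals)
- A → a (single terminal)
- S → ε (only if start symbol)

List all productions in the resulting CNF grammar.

TA → a; TC → c; S → c; X → a; TB → b; Y → c; S → TA X; S → S TC; X → S Y; Y → TB X0; X0 → TA TA; Y → TA X1; X1 → TA TA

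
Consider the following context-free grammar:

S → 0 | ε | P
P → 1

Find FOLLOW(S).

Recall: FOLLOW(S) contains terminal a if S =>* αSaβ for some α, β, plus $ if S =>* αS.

We compute FOLLOW(S) using the standard algorithm.
FOLLOW(S) starts with {$}.
FIRST(P) = {1}
FIRST(S) = {0, 1, ε}
FOLLOW(P) = {$}
FOLLOW(S) = {$}
Therefore, FOLLOW(S) = {$}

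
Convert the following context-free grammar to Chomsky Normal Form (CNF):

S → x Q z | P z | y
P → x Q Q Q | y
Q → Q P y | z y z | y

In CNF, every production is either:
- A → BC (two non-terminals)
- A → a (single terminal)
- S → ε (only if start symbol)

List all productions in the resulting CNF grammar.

TX → x; TZ → z; S → y; P → y; TY → y; Q → y; S → TX X0; X0 → Q TZ; S → P TZ; P → TX X1; X1 → Q X2; X2 → Q Q; Q → Q X3; X3 → P TY; Q → TZ X4; X4 → TY TZ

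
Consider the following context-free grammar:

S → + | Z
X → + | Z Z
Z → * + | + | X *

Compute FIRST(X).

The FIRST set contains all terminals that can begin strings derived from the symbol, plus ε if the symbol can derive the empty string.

We compute FIRST(X) using the standard algorithm.
FIRST(S) = {*, +}
FIRST(X) = {*, +}
FIRST(Z) = {*, +}
Therefore, FIRST(X) = {*, +}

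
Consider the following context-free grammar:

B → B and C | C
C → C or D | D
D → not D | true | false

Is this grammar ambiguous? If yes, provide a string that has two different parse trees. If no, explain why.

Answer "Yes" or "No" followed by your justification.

No - the grammar is unambiguous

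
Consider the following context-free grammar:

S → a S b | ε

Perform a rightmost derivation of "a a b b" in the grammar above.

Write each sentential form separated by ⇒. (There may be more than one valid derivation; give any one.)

S ⇒ a S b ⇒ a a S b b ⇒ a a b b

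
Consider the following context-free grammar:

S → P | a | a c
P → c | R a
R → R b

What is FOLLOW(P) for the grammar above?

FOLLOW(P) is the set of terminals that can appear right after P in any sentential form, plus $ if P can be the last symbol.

We compute FOLLOW(P) using the standard algorithm.
FOLLOW(S) starts with {$}.
FIRST(P) = {c}
FIRST(R) = {}
FIRST(S) = {a, c}
FOLLOW(P) = {$}
FOLLOW(R) = {a, b}
FOLLOW(S) = {$}
Therefore, FOLLOW(P) = {$}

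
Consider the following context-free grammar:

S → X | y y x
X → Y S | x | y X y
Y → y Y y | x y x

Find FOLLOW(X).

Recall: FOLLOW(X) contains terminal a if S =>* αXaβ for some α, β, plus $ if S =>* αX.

We compute FOLLOW(X) using the standard algorithm.
FOLLOW(S) starts with {$}.
FIRST(S) = {x, y}
FIRST(X) = {x, y}
FIRST(Y) = {x, y}
FOLLOW(S) = {$, y}
FOLLOW(X) = {$, y}
FOLLOW(Y) = {x, y}
Therefore, FOLLOW(X) = {$, y}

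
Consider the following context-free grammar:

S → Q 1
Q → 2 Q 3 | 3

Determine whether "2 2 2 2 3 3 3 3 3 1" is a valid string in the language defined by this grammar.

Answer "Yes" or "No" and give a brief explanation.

Yes - a valid derivation exists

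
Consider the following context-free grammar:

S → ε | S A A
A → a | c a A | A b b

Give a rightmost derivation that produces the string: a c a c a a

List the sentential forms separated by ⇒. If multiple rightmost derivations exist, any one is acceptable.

S ⇒ S A A ⇒ S A c a A ⇒ S A c a c a A ⇒ S A c a c a a ⇒ S a c a c a a ⇒ a c a c a a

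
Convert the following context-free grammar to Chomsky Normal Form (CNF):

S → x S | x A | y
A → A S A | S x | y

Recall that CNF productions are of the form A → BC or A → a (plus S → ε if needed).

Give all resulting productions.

TX → x; S → y; A → y; S → TX S; S → TX A; A → A X0; X0 → S A; A → S TX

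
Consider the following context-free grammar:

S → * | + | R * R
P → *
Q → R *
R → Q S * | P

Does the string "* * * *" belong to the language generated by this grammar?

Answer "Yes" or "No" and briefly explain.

No - no valid derivation exists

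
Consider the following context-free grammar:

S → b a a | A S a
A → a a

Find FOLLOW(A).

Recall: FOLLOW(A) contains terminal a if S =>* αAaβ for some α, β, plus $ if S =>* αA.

We compute FOLLOW(A) using the standard algorithm.
FOLLOW(S) starts with {$}.
FIRST(A) = {a}
FIRST(S) = {a, b}
FOLLOW(A) = {a, b}
FOLLOW(S) = {$, a}
Therefore, FOLLOW(A) = {a, b}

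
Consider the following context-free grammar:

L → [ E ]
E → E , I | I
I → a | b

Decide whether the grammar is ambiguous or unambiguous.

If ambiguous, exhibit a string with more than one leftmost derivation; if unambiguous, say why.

Unambiguous - every string in the language has a unique leftmost derivation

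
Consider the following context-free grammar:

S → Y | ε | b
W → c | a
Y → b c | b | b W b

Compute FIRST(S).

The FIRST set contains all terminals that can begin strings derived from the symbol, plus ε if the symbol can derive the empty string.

We compute FIRST(S) using the standard algorithm.
FIRST(S) = {b, ε}
FIRST(W) = {a, c}
FIRST(Y) = {b}
Therefore, FIRST(S) = {b, ε}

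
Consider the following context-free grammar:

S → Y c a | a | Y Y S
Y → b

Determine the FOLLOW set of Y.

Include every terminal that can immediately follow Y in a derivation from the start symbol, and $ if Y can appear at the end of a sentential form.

We compute FOLLOW(Y) using the standard algorithm.
FOLLOW(S) starts with {$}.
FIRST(S) = {a, b}
FIRST(Y) = {b}
FOLLOW(S) = {$}
FOLLOW(Y) = {a, b, c}
Therefore, FOLLOW(Y) = {a, b, c}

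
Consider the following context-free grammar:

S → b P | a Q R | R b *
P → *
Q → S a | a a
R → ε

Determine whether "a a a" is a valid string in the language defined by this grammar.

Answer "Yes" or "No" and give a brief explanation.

Yes - a valid derivation exists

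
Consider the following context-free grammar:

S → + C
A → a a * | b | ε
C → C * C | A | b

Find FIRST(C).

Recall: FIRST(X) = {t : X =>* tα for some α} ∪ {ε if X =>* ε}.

We compute FIRST(C) using the standard algorithm.
FIRST(A) = {a, b, ε}
FIRST(C) = {*, a, b, ε}
FIRST(S) = {+}
Therefore, FIRST(C) = {*, a, b, ε}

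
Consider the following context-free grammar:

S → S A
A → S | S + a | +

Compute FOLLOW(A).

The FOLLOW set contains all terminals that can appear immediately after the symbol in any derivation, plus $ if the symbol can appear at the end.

We compute FOLLOW(A) using the standard algorithm.
FOLLOW(S) starts with {$}.
FIRST(A) = {+}
FIRST(S) = {}
FOLLOW(A) = {$, +}
FOLLOW(S) = {$, +}
Therefore, FOLLOW(A) = {$, +}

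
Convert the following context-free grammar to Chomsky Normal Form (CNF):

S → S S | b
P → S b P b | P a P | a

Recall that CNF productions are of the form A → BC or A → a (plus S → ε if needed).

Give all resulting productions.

S → b; TB → b; TA → a; P → a; S → S S; P → S X0; X0 → TB X1; X1 → P TB; P → P X2; X2 → TA P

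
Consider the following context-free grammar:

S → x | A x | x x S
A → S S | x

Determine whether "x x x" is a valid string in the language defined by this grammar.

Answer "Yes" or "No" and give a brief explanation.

Yes - a valid derivation exists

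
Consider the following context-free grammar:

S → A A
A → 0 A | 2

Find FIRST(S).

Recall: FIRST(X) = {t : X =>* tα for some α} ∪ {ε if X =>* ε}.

We compute FIRST(S) using the standard algorithm.
FIRST(A) = {0, 2}
FIRST(S) = {0, 2}
Therefore, FIRST(S) = {0, 2}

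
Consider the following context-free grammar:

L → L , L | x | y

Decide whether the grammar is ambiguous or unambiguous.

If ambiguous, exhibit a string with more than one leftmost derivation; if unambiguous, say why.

Ambiguous - the string 'x , y , y , x , y' has two distinct leftmost derivations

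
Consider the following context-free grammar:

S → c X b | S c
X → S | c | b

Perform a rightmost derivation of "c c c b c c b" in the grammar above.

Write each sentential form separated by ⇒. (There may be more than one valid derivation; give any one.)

S ⇒ c X b ⇒ c S b ⇒ c S c b ⇒ c S c c b ⇒ c c X b c c b ⇒ c c c b c c b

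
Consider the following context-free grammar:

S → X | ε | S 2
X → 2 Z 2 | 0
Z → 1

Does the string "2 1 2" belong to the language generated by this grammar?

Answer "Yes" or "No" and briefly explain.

Yes - a valid derivation exists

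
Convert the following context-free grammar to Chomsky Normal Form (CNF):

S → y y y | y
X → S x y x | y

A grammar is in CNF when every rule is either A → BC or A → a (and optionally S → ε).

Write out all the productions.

TY → y; S → y; TX → x; X → y; S → TY X0; X0 → TY TY; X → S X1; X1 → TX X2; X2 → TY TX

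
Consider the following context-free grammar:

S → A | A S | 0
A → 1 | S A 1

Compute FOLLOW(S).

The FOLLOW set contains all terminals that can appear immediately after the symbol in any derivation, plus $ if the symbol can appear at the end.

We compute FOLLOW(S) using the standard algorithm.
FOLLOW(S) starts with {$}.
FIRST(A) = {0, 1}
FIRST(S) = {0, 1}
FOLLOW(A) = {$, 0, 1}
FOLLOW(S) = {$, 0, 1}
Therefore, FOLLOW(S) = {$, 0, 1}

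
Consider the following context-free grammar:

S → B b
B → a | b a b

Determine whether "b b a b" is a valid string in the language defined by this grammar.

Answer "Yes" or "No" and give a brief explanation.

No - no valid derivation exists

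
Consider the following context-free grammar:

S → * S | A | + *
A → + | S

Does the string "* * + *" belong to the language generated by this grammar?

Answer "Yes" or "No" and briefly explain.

Yes - a valid derivation exists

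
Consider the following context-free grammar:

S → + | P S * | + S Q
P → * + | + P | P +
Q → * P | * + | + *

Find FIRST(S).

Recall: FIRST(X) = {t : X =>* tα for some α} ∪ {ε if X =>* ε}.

We compute FIRST(S) using the standard algorithm.
FIRST(P) = {*, +}
FIRST(Q) = {*, +}
FIRST(S) = {*, +}
Therefore, FIRST(S) = {*, +}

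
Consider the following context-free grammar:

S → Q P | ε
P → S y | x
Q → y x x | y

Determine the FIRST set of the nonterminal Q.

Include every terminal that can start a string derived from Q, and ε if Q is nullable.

We compute FIRST(Q) using the standard algorithm.
FIRST(P) = {x, y}
FIRST(Q) = {y}
FIRST(S) = {y, ε}
Therefore, FIRST(Q) = {y}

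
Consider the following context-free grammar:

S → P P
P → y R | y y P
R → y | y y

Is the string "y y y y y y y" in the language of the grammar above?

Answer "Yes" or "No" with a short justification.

Yes - a valid derivation exists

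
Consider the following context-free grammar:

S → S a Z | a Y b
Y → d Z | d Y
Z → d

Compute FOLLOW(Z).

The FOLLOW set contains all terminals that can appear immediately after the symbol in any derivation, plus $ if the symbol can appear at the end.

We compute FOLLOW(Z) using the standard algorithm.
FOLLOW(S) starts with {$}.
FIRST(S) = {a}
FIRST(Y) = {d}
FIRST(Z) = {d}
FOLLOW(S) = {$, a}
FOLLOW(Y) = {b}
FOLLOW(Z) = {$, a, b}
Therefore, FOLLOW(Z) = {$, a, b}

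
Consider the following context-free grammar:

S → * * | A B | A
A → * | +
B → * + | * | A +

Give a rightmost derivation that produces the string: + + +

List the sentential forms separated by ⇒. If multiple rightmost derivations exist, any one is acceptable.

S ⇒ A B ⇒ A A + ⇒ A + + ⇒ + + +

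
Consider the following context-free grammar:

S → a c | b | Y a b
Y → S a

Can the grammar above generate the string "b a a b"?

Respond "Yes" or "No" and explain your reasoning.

Yes - a valid derivation exists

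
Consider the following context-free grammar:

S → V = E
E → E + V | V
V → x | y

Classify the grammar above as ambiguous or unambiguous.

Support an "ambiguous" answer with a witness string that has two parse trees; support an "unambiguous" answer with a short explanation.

Unambiguous - every string in the language has a unique parse tree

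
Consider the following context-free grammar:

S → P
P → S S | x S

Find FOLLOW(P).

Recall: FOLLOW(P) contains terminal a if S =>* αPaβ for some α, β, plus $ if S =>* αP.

We compute FOLLOW(P) using the standard algorithm.
FOLLOW(S) starts with {$}.
FIRST(P) = {x}
FIRST(S) = {x}
FOLLOW(P) = {$, x}
FOLLOW(S) = {$, x}
Therefore, FOLLOW(P) = {$, x}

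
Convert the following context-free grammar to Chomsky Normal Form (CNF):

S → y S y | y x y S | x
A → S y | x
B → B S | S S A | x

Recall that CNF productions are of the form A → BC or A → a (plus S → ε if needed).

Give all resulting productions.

TY → y; TX → x; S → x; A → x; B → x; S → TY X0; X0 → S TY; S → TY X1; X1 → TX X2; X2 → TY S; A → S TY; B → B S; B → S X3; X3 → S A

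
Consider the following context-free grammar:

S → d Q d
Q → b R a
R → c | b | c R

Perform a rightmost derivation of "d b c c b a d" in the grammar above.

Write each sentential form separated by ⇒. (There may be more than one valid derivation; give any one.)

S ⇒ d Q d ⇒ d b R a d ⇒ d b c R a d ⇒ d b c c R a d ⇒ d b c c b a d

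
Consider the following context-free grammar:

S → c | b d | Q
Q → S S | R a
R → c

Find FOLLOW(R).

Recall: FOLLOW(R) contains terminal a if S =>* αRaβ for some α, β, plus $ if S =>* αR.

We compute FOLLOW(R) using the standard algorithm.
FOLLOW(S) starts with {$}.
FIRST(Q) = {b, c}
FIRST(R) = {c}
FIRST(S) = {b, c}
FOLLOW(Q) = {$, b, c}
FOLLOW(R) = {a}
FOLLOW(S) = {$, b, c}
Therefore, FOLLOW(R) = {a}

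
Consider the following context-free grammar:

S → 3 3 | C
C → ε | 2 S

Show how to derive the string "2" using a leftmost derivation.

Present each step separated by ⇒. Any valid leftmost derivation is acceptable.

S ⇒ C ⇒ 2 S ⇒ 2 C ⇒ 2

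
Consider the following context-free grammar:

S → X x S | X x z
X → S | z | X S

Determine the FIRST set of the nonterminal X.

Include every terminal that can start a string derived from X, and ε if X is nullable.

We compute FIRST(X) using the standard algorithm.
FIRST(S) = {z}
FIRST(X) = {z}
Therefore, FIRST(X) = {z}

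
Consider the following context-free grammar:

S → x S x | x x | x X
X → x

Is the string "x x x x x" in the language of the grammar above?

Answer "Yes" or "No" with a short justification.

No - no valid derivation exists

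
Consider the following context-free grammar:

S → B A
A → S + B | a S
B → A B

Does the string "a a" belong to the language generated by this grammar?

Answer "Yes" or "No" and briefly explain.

No - no valid derivation exists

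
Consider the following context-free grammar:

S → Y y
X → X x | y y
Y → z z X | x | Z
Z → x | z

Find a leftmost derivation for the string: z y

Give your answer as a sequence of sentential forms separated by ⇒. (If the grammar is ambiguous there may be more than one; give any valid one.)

S ⇒ Y y ⇒ Z y ⇒ z y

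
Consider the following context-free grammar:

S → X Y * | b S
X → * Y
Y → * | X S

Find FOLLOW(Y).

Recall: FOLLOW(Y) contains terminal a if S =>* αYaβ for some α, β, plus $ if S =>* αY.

We compute FOLLOW(Y) using the standard algorithm.
FOLLOW(S) starts with {$}.
FIRST(S) = {*, b}
FIRST(X) = {*}
FIRST(Y) = {*}
FOLLOW(S) = {$, *, b}
FOLLOW(X) = {*, b}
FOLLOW(Y) = {*, b}
Therefore, FOLLOW(Y) = {*, b}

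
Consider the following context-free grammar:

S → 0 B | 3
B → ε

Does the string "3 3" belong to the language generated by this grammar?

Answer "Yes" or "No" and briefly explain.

No - no valid derivation exists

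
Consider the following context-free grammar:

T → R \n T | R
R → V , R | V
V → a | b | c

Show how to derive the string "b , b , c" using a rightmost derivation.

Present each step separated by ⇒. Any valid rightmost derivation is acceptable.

T ⇒ R ⇒ V , R ⇒ V , V , R ⇒ V , V , V ⇒ V , V , c ⇒ V , b , c ⇒ b , b , c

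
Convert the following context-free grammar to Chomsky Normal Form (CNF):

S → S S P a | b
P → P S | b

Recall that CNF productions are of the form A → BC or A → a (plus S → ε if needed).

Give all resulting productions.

TA → a; S → b; P → b; S → S X0; X0 → S X1; X1 → P TA; P → P S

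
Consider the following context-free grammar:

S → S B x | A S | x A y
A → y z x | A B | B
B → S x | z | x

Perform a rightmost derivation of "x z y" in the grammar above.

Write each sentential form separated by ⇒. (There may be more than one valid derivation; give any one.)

S ⇒ x A y ⇒ x B y ⇒ x z y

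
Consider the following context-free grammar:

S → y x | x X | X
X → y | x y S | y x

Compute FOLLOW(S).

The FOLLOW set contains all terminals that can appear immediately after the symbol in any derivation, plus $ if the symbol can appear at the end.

We compute FOLLOW(S) using the standard algorithm.
FOLLOW(S) starts with {$}.
FIRST(S) = {x, y}
FIRST(X) = {x, y}
FOLLOW(S) = {$}
FOLLOW(X) = {$}
Therefore, FOLLOW(S) = {$}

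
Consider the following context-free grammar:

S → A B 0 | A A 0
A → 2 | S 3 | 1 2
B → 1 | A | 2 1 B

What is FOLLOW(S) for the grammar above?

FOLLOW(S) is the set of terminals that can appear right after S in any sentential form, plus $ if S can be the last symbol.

We compute FOLLOW(S) using the standard algorithm.
FOLLOW(S) starts with {$}.
FIRST(A) = {1, 2}
FIRST(B) = {1, 2}
FIRST(S) = {1, 2}
FOLLOW(A) = {0, 1, 2}
FOLLOW(B) = {0}
FOLLOW(S) = {$, 3}
Therefore, FOLLOW(S) = {$, 3}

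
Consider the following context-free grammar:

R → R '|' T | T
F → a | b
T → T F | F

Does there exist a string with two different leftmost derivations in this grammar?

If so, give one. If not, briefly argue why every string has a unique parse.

No - every string in the language has a unique leftmost derivation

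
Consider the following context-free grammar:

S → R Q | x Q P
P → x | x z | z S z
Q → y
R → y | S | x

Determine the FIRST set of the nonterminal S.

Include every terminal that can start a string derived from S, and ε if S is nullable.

We compute FIRST(S) using the standard algorithm.
FIRST(P) = {x, z}
FIRST(Q) = {y}
FIRST(R) = {x, y}
FIRST(S) = {x, y}
Therefore, FIRST(S) = {x, y}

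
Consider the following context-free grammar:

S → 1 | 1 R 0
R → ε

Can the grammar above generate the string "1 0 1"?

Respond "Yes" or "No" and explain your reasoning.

No - no valid derivation exists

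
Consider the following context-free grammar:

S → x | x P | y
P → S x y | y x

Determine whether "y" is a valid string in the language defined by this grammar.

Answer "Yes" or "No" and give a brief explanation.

Yes - a valid derivation exists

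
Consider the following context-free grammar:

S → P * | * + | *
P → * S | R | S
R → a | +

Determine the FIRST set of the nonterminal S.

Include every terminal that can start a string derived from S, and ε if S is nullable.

We compute FIRST(S) using the standard algorithm.
FIRST(P) = {*, +, a}
FIRST(R) = {+, a}
FIRST(S) = {*, +, a}
Therefore, FIRST(S) = {*, +, a}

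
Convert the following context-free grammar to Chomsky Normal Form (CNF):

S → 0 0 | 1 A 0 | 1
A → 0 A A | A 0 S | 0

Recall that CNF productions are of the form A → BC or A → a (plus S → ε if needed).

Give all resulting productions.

T0 → 0; T1 → 1; S → 1; A → 0; S → T0 T0; S → T1 X0; X0 → A T0; A → T0 X1; X1 → A A; A → A X2; X2 → T0 S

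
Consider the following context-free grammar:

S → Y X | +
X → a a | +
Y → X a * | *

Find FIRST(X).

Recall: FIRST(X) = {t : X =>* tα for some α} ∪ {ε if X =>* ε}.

We compute FIRST(X) using the standard algorithm.
FIRST(S) = {*, +, a}
FIRST(X) = {+, a}
FIRST(Y) = {*, +, a}
Therefore, FIRST(X) = {+, a}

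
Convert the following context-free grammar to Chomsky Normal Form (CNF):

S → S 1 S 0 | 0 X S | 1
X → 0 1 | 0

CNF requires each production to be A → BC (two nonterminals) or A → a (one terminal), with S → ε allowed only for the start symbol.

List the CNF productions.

T1 → 1; T0 → 0; S → 1; X → 0; S → S X0; X0 → T1 X1; X1 → S T0; S → T0 X2; X2 → X S; X → T0 T1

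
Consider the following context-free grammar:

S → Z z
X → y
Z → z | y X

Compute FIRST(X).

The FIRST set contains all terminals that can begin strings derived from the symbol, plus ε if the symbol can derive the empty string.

We compute FIRST(X) using the standard algorithm.
FIRST(S) = {y, z}
FIRST(X) = {y}
FIRST(Z) = {y, z}
Therefore, FIRST(X) = {y}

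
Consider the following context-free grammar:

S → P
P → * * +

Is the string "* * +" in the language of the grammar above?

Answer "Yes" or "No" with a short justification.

Yes - a valid derivation exists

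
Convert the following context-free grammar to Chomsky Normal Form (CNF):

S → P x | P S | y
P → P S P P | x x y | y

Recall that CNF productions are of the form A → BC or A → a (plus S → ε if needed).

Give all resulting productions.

TX → x; S → y; TY → y; P → y; S → P TX; S → P S; P → P X0; X0 → S X1; X1 → P P; P → TX X2; X2 → TX TY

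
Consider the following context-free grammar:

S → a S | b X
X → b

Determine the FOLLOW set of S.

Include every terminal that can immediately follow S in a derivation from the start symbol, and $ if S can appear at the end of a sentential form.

We compute FOLLOW(S) using the standard algorithm.
FOLLOW(S) starts with {$}.
FIRST(S) = {a, b}
FIRST(X) = {b}
FOLLOW(S) = {$}
FOLLOW(X) = {$}
Therefore, FOLLOW(S) = {$}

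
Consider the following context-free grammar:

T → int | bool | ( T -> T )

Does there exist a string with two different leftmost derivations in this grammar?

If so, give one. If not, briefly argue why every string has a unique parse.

No - every string in the language has a unique leftmost derivation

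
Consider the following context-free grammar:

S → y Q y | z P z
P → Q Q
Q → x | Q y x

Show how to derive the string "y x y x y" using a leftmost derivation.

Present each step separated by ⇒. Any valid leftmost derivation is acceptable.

S ⇒ y Q y ⇒ y Q y x y ⇒ y x y x y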